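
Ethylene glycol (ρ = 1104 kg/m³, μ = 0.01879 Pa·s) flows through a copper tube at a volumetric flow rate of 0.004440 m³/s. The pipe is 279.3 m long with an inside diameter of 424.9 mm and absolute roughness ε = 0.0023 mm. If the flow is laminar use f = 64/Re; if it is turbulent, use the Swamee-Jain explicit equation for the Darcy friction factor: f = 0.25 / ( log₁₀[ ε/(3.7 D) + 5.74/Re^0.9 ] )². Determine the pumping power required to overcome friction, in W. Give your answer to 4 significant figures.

P ≈ 0.1293 W

Cross-sectional area A = πD²/4 = π(0.4249)²/4 = 0.1418 m²; mean velocity V = Q/A = 0.00444/0.1418 = 0.03131 m/s.
Reynolds number Re = ρVD/μ = 1104 · 0.03131 · 0.4249 / 0.0188 = 781.7.
Re < 2300 → laminar flow, so f = 64/Re = 64/781.7 = 0.08187 (the turbulent correlation is not needed).
Darcy-Weisbach: ΔP = f(L/D)(ρV²/2) = 0.08187·(279.3/0.4249)·(1104·0.03131²/2) = 0.08187·657.3·0.5412 = 29.13 Pa.
Pumping power P = QΔP = 0.00444·29.13 = 0.12932 W = 0.1293 W.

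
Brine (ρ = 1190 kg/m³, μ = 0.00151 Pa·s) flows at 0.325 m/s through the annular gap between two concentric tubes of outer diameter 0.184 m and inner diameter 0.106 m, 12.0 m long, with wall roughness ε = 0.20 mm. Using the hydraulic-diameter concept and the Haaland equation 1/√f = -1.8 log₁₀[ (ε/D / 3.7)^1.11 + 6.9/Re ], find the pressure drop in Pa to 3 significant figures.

Hydraulic diameter D_h = 4A/P = D_o - D_i = 0.184 - 0.106 = 0.078 m.
Re = ρVD_h/μ = 1190·0.325·0.078/0.00151 = 1.998e+04.
ε/D_h = 0.0002/0.078 = 0.00256; Haaland gives 1/√f = -1.8 log₁₀[0.000311+0.000345] = 5.729, so f = 0.03047.
ΔP = f(L/D_h)(ρV²/2) = 0.03047·12/0.078·62.85 = 294.6 Pa.

ΔP ≈ 295 Pa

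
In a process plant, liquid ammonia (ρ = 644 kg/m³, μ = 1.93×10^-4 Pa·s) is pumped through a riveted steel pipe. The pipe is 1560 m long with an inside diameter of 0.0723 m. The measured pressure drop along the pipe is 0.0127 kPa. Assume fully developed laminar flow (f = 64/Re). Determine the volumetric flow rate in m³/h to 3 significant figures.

Q ≈ 0.102 m³/h

For laminar flow, f = 64/Re with Re = ρVD/μ, so Darcy-Weisbach reduces to ΔP = 32μLV/D². Solving for V: V = ΔP·D²/(32μL) = 12.7·(0.0723)²/(32·0.000193·1560) = 0.00689 m/s.
Check: Re = ρVD/μ = 644·0.00689·0.0723/0.000193 = 1662 < 2300, so the laminar assumption holds.
Q = V·A = 0.00689·(π/4·0.0723²) = 2.829e-05 m³/s = 0.102 m³/h.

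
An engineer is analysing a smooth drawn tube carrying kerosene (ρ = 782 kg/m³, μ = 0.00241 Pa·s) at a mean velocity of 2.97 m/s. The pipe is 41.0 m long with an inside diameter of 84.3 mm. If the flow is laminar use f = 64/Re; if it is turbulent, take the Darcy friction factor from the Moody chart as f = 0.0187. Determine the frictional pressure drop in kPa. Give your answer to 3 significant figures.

Reynolds number Re = ρVD/μ = 782 · 2.97 · 0.0843 / 0.00241 = 8.124e+04.
Re > 4000 → turbulent; use the Moody-chart value f = 0.0187.
Darcy-Weisbach: ΔP = f(L/D)(ρV²/2) = 0.0187·(41/0.0843)·(782·2.97²/2) = 0.0187·486.4·3449 = 3.137e+04 Pa.
ΔP = 3.137e+04 Pa = 31.4 kPa.

ΔP ≈ 31.4 kPa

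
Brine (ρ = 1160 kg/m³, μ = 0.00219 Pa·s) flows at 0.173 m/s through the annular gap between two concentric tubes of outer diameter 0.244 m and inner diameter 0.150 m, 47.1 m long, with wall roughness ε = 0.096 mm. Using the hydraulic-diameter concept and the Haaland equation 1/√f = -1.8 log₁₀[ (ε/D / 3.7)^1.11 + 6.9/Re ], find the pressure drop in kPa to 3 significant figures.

Hydraulic diameter D_h = 4A/P = D_o - D_i = 0.244 - 0.15 = 0.094 m.
Re = ρVD_h/μ = 1160·0.173·0.094/0.00219 = 8614.
ε/D_h = 9.6e-05/0.094 = 0.00102; Haaland gives 1/√f = -1.8 log₁₀[0.000112+0.000801] = 5.471, so f = 0.03341.
ΔP = f(L/D_h)(ρV²/2) = 0.03341·47.1/0.094·17.36 = 290.6 Pa.
ΔP = 0.291 kPa.

ΔP ≈ 0.291 kPa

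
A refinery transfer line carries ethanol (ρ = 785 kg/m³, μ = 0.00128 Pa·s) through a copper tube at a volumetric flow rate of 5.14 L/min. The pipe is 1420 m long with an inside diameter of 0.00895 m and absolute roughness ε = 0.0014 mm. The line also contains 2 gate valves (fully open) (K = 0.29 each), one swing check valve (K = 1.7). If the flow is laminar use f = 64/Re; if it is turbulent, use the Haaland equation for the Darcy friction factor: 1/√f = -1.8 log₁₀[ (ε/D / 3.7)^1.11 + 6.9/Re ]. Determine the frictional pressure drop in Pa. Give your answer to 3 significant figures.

Q = 5.14 L/min = 5.14/60000 = 8.567e-05 m³/s.
Cross-sectional area A = πD²/4 = π(0.00895)²/4 = 6.291e-05 m²; mean velocity V = Q/A = 8.567e-05/6.291e-05 = 1.362 m/s.
Reynolds number Re = ρVD/μ = 785 · 1.362 · 0.00895 / 0.00128 = 7474.
Re > 4000 → turbulent. Relative roughness ε/D = 1.4e-06/0.00895 = 0.000156. Haaland: 1/√f = -1.8 log₁₀[(0.000156/3.7)^1.11 + 6.9/7474] = -1.8 log₁₀[1.4e-05 + 0.000923] = 5.451, so f = 0.03366.
Total minor-loss coefficient ΣK = 2·0.29 + 1·1.7 = 2.28.
ΔP = [f·L/D + ΣK]·(ρV²/2) = [0.03366·1420/0.00895 + 2.28]·(785·1.362²/2) = [5340 + 2.28]·727.8 = 3.888e+06 Pa.

ΔP ≈ 3.89×10^6 Pa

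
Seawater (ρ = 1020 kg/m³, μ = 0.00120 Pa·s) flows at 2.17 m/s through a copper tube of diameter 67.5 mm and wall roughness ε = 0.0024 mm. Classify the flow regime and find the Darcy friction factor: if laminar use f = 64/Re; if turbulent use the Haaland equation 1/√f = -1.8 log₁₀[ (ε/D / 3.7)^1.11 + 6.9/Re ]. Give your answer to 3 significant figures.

f ≈ 0.0172

Re = ρVD/μ = 1020·2.17·0.0675/0.0012 = 1.245e+05.
Re > 4000 → turbulent. ε/D = 2.4e-06/0.0675 = 3.56e-05; Haaland: 1/√f = -1.8 log₁₀[2.7e-06 + 5.54e-05] = 7.624, so f = 0.0172.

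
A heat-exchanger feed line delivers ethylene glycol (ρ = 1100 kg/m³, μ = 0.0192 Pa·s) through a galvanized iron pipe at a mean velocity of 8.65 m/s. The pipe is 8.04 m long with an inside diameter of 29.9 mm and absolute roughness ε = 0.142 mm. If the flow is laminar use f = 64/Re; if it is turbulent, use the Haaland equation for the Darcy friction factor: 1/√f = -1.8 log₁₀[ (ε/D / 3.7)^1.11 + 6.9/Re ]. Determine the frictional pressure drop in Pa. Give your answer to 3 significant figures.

Reynolds number Re = ρVD/μ = 1100 · 8.65 · 0.0299 / 0.0192 = 1.482e+04.
Re > 4000 → turbulent. Relative roughness ε/D = 0.000142/0.0299 = 0.00475. Haaland: 1/√f = -1.8 log₁₀[(0.00475/3.7)^1.11 + 6.9/1.482e+04] = -1.8 log₁₀[0.000617 + 0.000466] = 5.338, so f = 0.0351.
Darcy-Weisbach: ΔP = f(L/D)(ρV²/2) = 0.0351·(8.04/0.0299)·(1100·8.65²/2) = 0.0351·268.9·4.115e+04 = 3.884e+05 Pa.

ΔP ≈ 388000 Pa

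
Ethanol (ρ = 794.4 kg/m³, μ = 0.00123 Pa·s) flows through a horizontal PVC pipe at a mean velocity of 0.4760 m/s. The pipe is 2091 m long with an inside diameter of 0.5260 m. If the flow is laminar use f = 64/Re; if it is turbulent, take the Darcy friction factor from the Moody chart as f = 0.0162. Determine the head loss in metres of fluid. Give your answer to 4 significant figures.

h_f ≈ 0.7437 m

Reynolds number Re = ρVD/μ = 794.4 · 0.476 · 0.526 / 0.00123 = 1.617e+05.
Re > 4000 → turbulent; use the Moody-chart value f = 0.0162.
Darcy-Weisbach: ΔP = f(L/D)(ρV²/2) = 0.0162·(2091/0.526)·(794.4·0.476²/2) = 0.0162·3975·90 = 5796 Pa.
Head loss h_f = ΔP/(ρg) = 5796/(794.4·9.81) = 0.7437 m.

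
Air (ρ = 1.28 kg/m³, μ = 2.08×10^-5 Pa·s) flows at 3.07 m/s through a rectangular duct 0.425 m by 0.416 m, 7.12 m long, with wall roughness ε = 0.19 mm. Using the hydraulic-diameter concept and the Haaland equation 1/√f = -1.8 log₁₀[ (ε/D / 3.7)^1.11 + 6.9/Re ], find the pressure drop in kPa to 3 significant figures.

ΔP ≈ 0.00210 kPa

Hydraulic diameter D_h = 4A/P = 4·(0.425·0.416)/(2·(0.425+0.416)) = 0.7072/1.682 = 0.4205 m.
Re = ρVD_h/μ = 1.28·3.07·0.4205/2.08e-05 = 7.943e+04.
ε/D_h = 0.00019/0.4205 = 0.000452; Haaland gives 1/√f = -1.8 log₁₀[4.53e-05+8.69e-05] = 6.982, so f = 0.02051.
ΔP = f(L/D_h)(ρV²/2) = 0.02051·7.12/0.4205·6.032 = 2.095 Pa.
ΔP = 0.00210 kPa.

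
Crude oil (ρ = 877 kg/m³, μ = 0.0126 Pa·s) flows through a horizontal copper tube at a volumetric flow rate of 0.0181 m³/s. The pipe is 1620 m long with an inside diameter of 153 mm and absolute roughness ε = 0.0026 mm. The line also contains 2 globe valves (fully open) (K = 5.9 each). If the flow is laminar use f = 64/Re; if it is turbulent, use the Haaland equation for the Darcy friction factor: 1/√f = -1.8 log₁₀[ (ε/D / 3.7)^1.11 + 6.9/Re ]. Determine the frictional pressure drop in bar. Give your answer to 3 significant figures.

ΔP ≈ 1.42 bar

Cross-sectional area A = πD²/4 = π(0.153)²/4 = 0.01839 m²; mean velocity V = Q/A = 0.0181/0.01839 = 0.9845 m/s.
Reynolds number Re = ρVD/μ = 877 · 0.9845 · 0.153 / 0.0126 = 1.048e+04.
Re > 4000 → turbulent. Relative roughness ε/D = 2.6e-06/0.153 = 1.7e-05. Haaland: 1/√f = -1.8 log₁₀[(1.7e-05/3.7)^1.11 + 6.9/1.048e+04] = -1.8 log₁₀[1.19e-06 + 0.000658] = 5.726, so f = 0.0305.
Total minor-loss coefficient ΣK = 2·5.9 = 11.8.
ΔP = [f·L/D + ΣK]·(ρV²/2) = [0.0305·1620/0.153 + 11.8]·(877·0.9845²/2) = [323 + 11.8]·425 = 1.423e+05 Pa.
ΔP = 1.423e+05 Pa = 1.42 bar.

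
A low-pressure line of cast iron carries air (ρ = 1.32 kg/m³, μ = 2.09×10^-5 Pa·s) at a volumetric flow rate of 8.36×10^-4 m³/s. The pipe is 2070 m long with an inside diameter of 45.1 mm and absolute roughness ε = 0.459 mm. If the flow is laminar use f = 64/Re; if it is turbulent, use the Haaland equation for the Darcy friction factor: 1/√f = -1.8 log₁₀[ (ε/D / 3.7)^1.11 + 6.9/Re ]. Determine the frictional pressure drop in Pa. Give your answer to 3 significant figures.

Cross-sectional area A = πD²/4 = π(0.0451)²/4 = 0.001598 m²; mean velocity V = Q/A = 0.000836/0.001598 = 0.5233 m/s.
Reynolds number Re = ρVD/μ = 1.32 · 0.5233 · 0.0451 / 2.09e-05 = 1491.
Re < 2300 → laminar flow, so f = 64/Re = 64/1491 = 0.04294 (the turbulent correlation is not needed).
Darcy-Weisbach: ΔP = f(L/D)(ρV²/2) = 0.04294·(2070/0.0451)·(1.32·0.5233²/2) = 0.04294·4.59e+04·0.1807 = 356.2 Pa.

ΔP ≈ 356 Pa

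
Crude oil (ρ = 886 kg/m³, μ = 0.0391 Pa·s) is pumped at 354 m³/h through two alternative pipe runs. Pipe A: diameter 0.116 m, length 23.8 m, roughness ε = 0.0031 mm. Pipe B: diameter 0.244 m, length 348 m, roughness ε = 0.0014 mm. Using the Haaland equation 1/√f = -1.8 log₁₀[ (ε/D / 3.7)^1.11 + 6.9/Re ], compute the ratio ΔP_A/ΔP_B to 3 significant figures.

Pipe A: V = Q/A = 0.09833/0.01057 = 9.305 m/s; Re = 2.446e+04; ε/D = 2.67e-05; Haaland → f = 0.02454; ΔP_A = f(L/D)(ρV²/2) = 1.931e+05 Pa.
Pipe B: V = Q/A = 0.09833/0.04676 = 2.103 m/s; Re = 1.163e+04; ε/D = 5.74e-06; Haaland → f = 0.02965; ΔP_B = f(L/D)(ρV²/2) = 8.285e+04 Pa.
ΔP_A/ΔP_B = 1.931e+05/8.285e+04 = 2.33.

ΔP_A/ΔP_B ≈ 2.33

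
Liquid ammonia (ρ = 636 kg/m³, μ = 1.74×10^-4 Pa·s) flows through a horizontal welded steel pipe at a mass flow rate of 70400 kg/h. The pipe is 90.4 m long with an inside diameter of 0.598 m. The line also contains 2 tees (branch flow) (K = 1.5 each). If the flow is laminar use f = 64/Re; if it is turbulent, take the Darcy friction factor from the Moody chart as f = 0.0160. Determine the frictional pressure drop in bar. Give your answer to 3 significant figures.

ṁ = 70400 kg/h = 70400/3600 = 19.56 kg/s.
A = πD²/4 = π(0.598)²/4 = 0.2809 m²; mean velocity V = ṁ/(ρA) = 19.56/(636 · 0.2809) = 0.1095 m/s.
Reynolds number Re = ρVD/μ = 636 · 0.1095 · 0.598 / 0.000174 = 2.393e+05.
Re > 4000 → turbulent; use the Moody-chart value f = 0.0160.
Total minor-loss coefficient ΣK = 2·1.5 = 3.
ΔP = [f·L/D + ΣK]·(ρV²/2) = [0.016·90.4/0.598 + 3]·(636·0.1095²/2) = [2.419 + 3]·3.811 = 20.65 Pa.
ΔP = 20.65 Pa = 2.07×10^-4 bar.

ΔP ≈ 2.07×10^-4 bar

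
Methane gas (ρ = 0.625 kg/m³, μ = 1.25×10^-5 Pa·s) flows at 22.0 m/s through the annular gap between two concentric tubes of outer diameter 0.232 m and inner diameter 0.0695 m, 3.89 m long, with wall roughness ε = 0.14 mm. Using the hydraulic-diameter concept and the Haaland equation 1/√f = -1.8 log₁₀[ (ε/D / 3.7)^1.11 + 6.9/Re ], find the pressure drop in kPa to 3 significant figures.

Hydraulic diameter D_h = 4A/P = D_o - D_i = 0.232 - 0.0695 = 0.1625 m.
Re = ρVD_h/μ = 0.625·22·0.1625/1.25e-05 = 1.788e+05.
ε/D_h = 0.00014/0.1625 = 0.000862; Haaland gives 1/√f = -1.8 log₁₀[9.28e-05+3.86e-05] = 6.987, so f = 0.02049.
ΔP = f(L/D_h)(ρV²/2) = 0.02049·3.89/0.1625·151.2 = 74.17 Pa.
ΔP = 0.0742 kPa.

ΔP ≈ 0.0742 kPa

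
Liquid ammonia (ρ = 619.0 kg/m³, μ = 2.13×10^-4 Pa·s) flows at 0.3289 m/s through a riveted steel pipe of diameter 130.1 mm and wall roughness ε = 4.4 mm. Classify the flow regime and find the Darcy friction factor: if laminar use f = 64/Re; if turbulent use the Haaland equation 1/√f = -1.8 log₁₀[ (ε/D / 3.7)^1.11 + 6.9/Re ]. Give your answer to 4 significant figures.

f ≈ 0.06049

Re = ρVD/μ = 619·0.3289·0.1301/0.000213 = 1.244e+05.
Re > 4000 → turbulent. ε/D = 0.0044/0.1301 = 0.0338; Haaland: 1/√f = -1.8 log₁₀[0.00545 + 5.55e-05] = 4.066, so f = 0.06049.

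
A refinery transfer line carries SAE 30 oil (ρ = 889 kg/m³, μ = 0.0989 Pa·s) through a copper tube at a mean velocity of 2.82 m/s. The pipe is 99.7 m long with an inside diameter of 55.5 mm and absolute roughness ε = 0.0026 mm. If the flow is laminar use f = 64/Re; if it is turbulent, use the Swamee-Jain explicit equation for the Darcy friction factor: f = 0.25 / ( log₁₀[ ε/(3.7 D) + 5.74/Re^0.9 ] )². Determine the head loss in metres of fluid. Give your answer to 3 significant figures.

h_f ≈ 33.1 m

Reynolds number Re = ρVD/μ = 889 · 2.82 · 0.0555 / 0.0989 = 1407.
Re < 2300 → laminar flow, so f = 64/Re = 64/1407 = 0.04549 (the turbulent correlation is not needed).
Darcy-Weisbach: ΔP = f(L/D)(ρV²/2) = 0.04549·(99.7/0.0555)·(889·2.82²/2) = 0.04549·1796·3535 = 2.889e+05 Pa.
Head loss h_f = ΔP/(ρg) = 2.889e+05/(889·9.81) = 33.1 m.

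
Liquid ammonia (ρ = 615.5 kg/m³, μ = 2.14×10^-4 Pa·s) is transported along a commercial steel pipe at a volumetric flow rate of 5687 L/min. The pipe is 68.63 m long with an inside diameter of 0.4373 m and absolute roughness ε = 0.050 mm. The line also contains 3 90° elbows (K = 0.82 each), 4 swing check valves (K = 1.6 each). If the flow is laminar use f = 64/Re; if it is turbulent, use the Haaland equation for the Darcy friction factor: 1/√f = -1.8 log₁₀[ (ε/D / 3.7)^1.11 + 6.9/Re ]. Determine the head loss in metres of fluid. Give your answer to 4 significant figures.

Q = 5687 L/min = 5687/60000 = 0.09478 m³/s.
Cross-sectional area A = πD²/4 = π(0.4373)²/4 = 0.1502 m²; mean velocity V = Q/A = 0.09478/0.1502 = 0.6311 m/s.
Reynolds number Re = ρVD/μ = 615.5 · 0.6311 · 0.4373 / 0.000214 = 7.937e+05.
Re > 4000 → turbulent. Relative roughness ε/D = 5e-05/0.4373 = 0.000114. Haaland: 1/√f = -1.8 log₁₀[(0.000114/3.7)^1.11 + 6.9/7.937e+05] = -1.8 log₁₀[9.86e-06 + 8.69e-06] = 8.517, so f = 0.01379.
Total minor-loss coefficient ΣK = 3·0.82 + 4·1.6 = 8.86.
ΔP = [f·L/D + ΣK]·(ρV²/2) = [0.01379·68.63/0.4373 + 8.86]·(615.5·0.6311²/2) = [2.164 + 8.86]·122.6 = 1351 Pa.
Head loss h_f = ΔP/(ρg) = 1351/(615.5·9.81) = 0.2238 m.

h_f ≈ 0.2238 m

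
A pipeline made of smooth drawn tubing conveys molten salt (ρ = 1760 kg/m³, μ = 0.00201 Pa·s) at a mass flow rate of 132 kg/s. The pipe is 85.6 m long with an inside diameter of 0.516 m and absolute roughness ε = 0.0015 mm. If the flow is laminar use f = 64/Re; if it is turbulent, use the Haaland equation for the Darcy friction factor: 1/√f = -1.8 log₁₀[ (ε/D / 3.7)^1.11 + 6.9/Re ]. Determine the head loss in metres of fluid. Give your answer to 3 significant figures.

A = πD²/4 = π(0.516)²/4 = 0.2091 m²; mean velocity V = ṁ/(ρA) = 132/(1760 · 0.2091) = 0.3587 m/s.
Reynolds number Re = ρVD/μ = 1760 · 0.3587 · 0.516 / 0.00201 = 1.62e+05.
Re > 4000 → turbulent. Relative roughness ε/D = 1.5e-06/0.516 = 2.91e-06. Haaland: 1/√f = -1.8 log₁₀[(2.91e-06/3.7)^1.11 + 6.9/1.62e+05] = -1.8 log₁₀[1.67e-07 + 4.26e-05] = 7.864, so f = 0.01617.
Darcy-Weisbach: ΔP = f(L/D)(ρV²/2) = 0.01617·(85.6/0.516)·(1760·0.3587²/2) = 0.01617·165.9·113.2 = 303.6 Pa.
Head loss h_f = ΔP/(ρg) = 303.6/(1760·9.81) = 0.0176 m.

h_f ≈ 0.0176 m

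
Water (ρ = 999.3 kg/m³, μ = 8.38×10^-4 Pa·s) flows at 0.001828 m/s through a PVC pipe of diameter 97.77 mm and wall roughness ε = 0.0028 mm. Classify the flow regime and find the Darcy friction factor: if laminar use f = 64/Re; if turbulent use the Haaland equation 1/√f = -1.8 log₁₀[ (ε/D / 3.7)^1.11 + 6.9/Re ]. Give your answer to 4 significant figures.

f ≈ 0.3003

Re = ρVD/μ = 999.3·0.001828·0.09777/0.000838 = 213.1.
Re < 2300 → laminar, so f = 64/Re = 0.3003 (roughness is irrelevant in laminar flow).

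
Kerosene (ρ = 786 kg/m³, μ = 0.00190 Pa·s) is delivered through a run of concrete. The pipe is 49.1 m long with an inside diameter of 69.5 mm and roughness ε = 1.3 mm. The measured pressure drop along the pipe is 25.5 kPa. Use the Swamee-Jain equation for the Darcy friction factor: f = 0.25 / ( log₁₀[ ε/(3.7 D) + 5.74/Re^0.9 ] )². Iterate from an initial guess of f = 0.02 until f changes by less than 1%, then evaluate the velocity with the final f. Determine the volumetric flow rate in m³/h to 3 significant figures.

Q ≈ 18.7 m³/h

Rearranging Darcy-Weisbach: V = √(2·ΔP·D/(f·L·ρ)). With ε/D = 0.0013/0.0695 = 0.0187, iterate starting from f = 0.02:
  f = 0.02 → V = √(2·2.55e+04·0.0695/(0.02·49.1·786)) = 2.143 m/s; Re = ρVD/μ = 6.161e+04; f → 0.0484
  f = 0.0484 → V = 1.378 m/s; Re = 3.961e+04; f → 0.04887
Converged (Δf/f < 1%). With the final f = 0.04887: V = √(2·2.55e+04·0.0695/(0.04887·49.1·786)) = 1.371 m/s.
Q = V·A = 1.371·(π/4·0.0695²) = 0.005201 m³/s = 18.7 m³/h.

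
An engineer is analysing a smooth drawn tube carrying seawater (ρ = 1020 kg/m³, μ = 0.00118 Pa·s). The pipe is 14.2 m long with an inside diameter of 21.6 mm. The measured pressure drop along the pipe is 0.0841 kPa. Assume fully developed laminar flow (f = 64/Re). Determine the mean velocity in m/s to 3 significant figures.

V ≈ 0.0732 m/s

For laminar flow, f = 64/Re with Re = ρVD/μ, so Darcy-Weisbach reduces to ΔP = 32μLV/D². Solving for V: V = ΔP·D²/(32μL) = 84.1·(0.0216)²/(32·0.00118·14.2) = 0.07318 m/s.
Check: Re = ρVD/μ = 1020·0.07318·0.0216/0.00118 = 1366 < 2300, so the laminar assumption holds.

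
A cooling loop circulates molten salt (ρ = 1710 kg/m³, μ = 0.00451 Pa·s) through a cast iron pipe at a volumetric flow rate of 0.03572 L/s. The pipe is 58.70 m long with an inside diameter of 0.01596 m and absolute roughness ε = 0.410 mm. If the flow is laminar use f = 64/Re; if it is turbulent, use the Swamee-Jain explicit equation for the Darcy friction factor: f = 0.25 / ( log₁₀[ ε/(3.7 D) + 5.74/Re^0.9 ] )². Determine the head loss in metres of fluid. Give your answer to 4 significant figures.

Q = 0.03572 L/s = 0.03572/1000 = 3.572e-05 m³/s.
Cross-sectional area A = πD²/4 = π(0.01596)²/4 = 0.0002001 m²; mean velocity V = Q/A = 3.572e-05/0.0002001 = 0.1785 m/s.
Reynolds number Re = ρVD/μ = 1710 · 0.1785 · 0.01596 / 0.00451 = 1080.
Re < 2300 → laminar flow, so f = 64/Re = 64/1080 = 0.05923 (the turbulent correlation is not needed).
Darcy-Weisbach: ΔP = f(L/D)(ρV²/2) = 0.05923·(58.7/0.01596)·(1710·0.1785²/2) = 0.05923·3678·27.26 = 5938 Pa.
Head loss h_f = ΔP/(ρg) = 5938/(1710·9.81) = 0.3540 m.

h_f ≈ 0.3540 m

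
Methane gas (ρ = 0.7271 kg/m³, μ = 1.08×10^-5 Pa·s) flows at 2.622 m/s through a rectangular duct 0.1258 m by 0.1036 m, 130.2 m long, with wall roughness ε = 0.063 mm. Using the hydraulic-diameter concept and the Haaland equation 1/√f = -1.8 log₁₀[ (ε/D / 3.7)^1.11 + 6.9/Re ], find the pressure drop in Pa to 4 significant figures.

ΔP ≈ 76.60 Pa

Hydraulic diameter D_h = 4A/P = 4·(0.1258·0.1036)/(2·(0.1258+0.1036)) = 0.05213/0.4588 = 0.1136 m.
Re = ρVD_h/μ = 0.7271·2.622·0.1136/1.08e-05 = 2.006e+04.
ε/D_h = 6.3e-05/0.1136 = 0.000554; Haaland gives 1/√f = -1.8 log₁₀[5.69e-05+0.000344] = 6.115, so f = 0.02675.
ΔP = f(L/D_h)(ρV²/2) = 0.02675·130.2/0.1136·2.499 = 76.6 Pa.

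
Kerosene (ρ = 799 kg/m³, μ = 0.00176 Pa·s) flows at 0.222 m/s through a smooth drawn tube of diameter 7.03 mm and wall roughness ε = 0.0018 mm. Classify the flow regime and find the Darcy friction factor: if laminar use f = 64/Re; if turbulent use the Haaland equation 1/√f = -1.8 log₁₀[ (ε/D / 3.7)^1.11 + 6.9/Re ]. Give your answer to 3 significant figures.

Re = ρVD/μ = 799·0.222·0.00703/0.00176 = 708.5.
Re < 2300 → laminar, so f = 64/Re = 0.09033 (roughness is irrelevant in laminar flow).

f ≈ 0.0903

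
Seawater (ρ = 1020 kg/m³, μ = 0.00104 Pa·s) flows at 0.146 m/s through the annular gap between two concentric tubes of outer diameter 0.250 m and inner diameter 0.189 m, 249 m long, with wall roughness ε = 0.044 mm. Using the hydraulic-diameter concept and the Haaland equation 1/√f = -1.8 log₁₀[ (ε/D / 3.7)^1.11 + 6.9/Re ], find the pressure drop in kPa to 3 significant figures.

Hydraulic diameter D_h = 4A/P = D_o - D_i = 0.25 - 0.189 = 0.061 m.
Re = ρVD_h/μ = 1020·0.146·0.061/0.00104 = 8735.
ε/D_h = 4.4e-05/0.061 = 0.000721; Haaland gives 1/√f = -1.8 log₁₀[7.62e-05+0.00079] = 5.512, so f = 0.03291.
ΔP = f(L/D_h)(ρV²/2) = 0.03291·249/0.061·10.87 = 1460 Pa.
ΔP = 1.46 kPa.

ΔP ≈ 1.46 kPa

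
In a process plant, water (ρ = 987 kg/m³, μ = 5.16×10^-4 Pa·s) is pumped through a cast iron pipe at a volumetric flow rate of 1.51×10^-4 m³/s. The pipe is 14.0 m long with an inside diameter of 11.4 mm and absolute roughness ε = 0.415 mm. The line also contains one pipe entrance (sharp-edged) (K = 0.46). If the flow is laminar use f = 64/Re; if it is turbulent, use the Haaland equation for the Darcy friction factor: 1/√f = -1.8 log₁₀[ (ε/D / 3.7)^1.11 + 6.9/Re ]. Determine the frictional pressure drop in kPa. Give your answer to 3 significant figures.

ΔP ≈ 84.1 kPa

Cross-sectional area A = πD²/4 = π(0.0114)²/4 = 0.0001021 m²; mean velocity V = Q/A = 0.000151/0.0001021 = 1.479 m/s.
Reynolds number Re = ρVD/μ = 987 · 1.479 · 0.0114 / 0.000516 = 3.226e+04.
Re > 4000 → turbulent. Relative roughness ε/D = 0.000415/0.0114 = 0.0364. Haaland: 1/√f = -1.8 log₁₀[(0.0364/3.7)^1.11 + 6.9/3.226e+04] = -1.8 log₁₀[0.00592 + 0.000214] = 3.982, so f = 0.06306.
Total minor-loss coefficient ΣK = 1·0.46 = 0.46.
ΔP = [f·L/D + ΣK]·(ρV²/2) = [0.06306·14/0.0114 + 0.46]·(987·1.479²/2) = [77.44 + 0.46]·1080 = 8.413e+04 Pa.
ΔP = 8.413e+04 Pa = 84.1 kPa.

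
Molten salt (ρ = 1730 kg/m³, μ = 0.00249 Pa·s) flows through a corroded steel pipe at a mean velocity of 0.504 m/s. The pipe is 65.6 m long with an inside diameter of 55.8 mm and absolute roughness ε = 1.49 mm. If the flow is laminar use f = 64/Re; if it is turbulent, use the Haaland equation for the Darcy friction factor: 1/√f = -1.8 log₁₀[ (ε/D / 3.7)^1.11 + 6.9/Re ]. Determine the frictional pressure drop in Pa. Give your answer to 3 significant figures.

Reynolds number Re = ρVD/μ = 1730 · 0.504 · 0.0558 / 0.00249 = 1.954e+04.
Re > 4000 → turbulent. Relative roughness ε/D = 0.00149/0.0558 = 0.0267. Haaland: 1/√f = -1.8 log₁₀[(0.0267/3.7)^1.11 + 6.9/1.954e+04] = -1.8 log₁₀[0.0042 + 0.000353] = 4.216, so f = 0.05626.
Darcy-Weisbach: ΔP = f(L/D)(ρV²/2) = 0.05626·(65.6/0.0558)·(1730·0.504²/2) = 0.05626·1176·219.7 = 1.453e+04 Pa.

ΔP ≈ 14500 Pa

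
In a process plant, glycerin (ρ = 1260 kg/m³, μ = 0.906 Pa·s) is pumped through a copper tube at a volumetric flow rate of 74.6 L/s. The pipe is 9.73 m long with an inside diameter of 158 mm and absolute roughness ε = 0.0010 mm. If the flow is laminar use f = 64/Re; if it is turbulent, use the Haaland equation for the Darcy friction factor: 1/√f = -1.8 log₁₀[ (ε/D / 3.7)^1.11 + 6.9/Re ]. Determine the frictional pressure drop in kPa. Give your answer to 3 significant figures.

ΔP ≈ 43.0 kPa

Q = 74.6 L/s = 74.6/1000 = 0.0746 m³/s.
Cross-sectional area A = πD²/4 = π(0.158)²/4 = 0.01961 m²; mean velocity V = Q/A = 0.0746/0.01961 = 3.805 m/s.
Reynolds number Re = ρVD/μ = 1260 · 3.805 · 0.158 / 0.906 = 836.1.
Re < 2300 → laminar flow, so f = 64/Re = 64/836.1 = 0.07655 (the turbulent correlation is not needed).
Darcy-Weisbach: ΔP = f(L/D)(ρV²/2) = 0.07655·(9.73/0.158)·(1260·3.805²/2) = 0.07655·61.58·9120 = 4.299e+04 Pa.
ΔP = 4.299e+04 Pa = 43.0 kPa.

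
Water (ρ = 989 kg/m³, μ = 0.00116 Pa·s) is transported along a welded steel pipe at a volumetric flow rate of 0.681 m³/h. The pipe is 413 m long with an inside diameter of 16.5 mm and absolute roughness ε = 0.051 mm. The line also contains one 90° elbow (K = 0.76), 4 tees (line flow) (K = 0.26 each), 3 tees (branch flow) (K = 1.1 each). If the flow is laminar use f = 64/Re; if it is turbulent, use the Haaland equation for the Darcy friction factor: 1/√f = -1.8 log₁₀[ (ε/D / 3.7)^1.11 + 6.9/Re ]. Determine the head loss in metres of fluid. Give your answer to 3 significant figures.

h_f ≈ 33.8 m

Q = 0.681 m³/h = 0.681/3600 = 0.0001892 m³/s.
Cross-sectional area A = πD²/4 = π(0.0165)²/4 = 0.0002138 m²; mean velocity V = Q/A = 0.0001892/0.0002138 = 0.8847 m/s.
Reynolds number Re = ρVD/μ = 989 · 0.8847 · 0.0165 / 0.00116 = 1.245e+04.
Re > 4000 → turbulent. Relative roughness ε/D = 5.1e-05/0.0165 = 0.00309. Haaland: 1/√f = -1.8 log₁₀[(0.00309/3.7)^1.11 + 6.9/1.245e+04] = -1.8 log₁₀[0.000383 + 0.000554] = 5.45, so f = 0.03366.
Total minor-loss coefficient ΣK = 1·0.76 + 4·0.26 + 3·1.1 = 5.1.
ΔP = [f·L/D + ΣK]·(ρV²/2) = [0.03366·413/0.0165 + 5.1]·(989·0.8847²/2) = [842.6 + 5.1]·387 = 3.281e+05 Pa.
Head loss h_f = ΔP/(ρg) = 3.281e+05/(989·9.81) = 33.8 m.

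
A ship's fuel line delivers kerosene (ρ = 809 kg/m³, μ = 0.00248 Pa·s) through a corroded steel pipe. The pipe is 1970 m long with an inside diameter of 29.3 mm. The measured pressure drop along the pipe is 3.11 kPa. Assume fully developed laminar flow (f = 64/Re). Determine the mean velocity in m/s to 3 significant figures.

V ≈ 0.0171 m/s

For laminar flow, f = 64/Re with Re = ρVD/μ, so Darcy-Weisbach reduces to ΔP = 32μLV/D². Solving for V: V = ΔP·D²/(32μL) = 3110·(0.0293)²/(32·0.00248·1970) = 0.01708 m/s.
Check: Re = ρVD/μ = 809·0.01708·0.0293/0.00248 = 163.2 < 2300, so the laminar assumption holds.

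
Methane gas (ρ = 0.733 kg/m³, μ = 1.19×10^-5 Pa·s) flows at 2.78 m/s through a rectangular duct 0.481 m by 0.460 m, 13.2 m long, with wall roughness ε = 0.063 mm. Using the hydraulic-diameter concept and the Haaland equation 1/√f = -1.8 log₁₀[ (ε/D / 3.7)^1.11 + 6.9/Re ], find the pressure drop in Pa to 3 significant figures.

Hydraulic diameter D_h = 4A/P = 4·(0.481·0.46)/(2·(0.481+0.46)) = 0.885/1.882 = 0.4703 m.
Re = ρVD_h/μ = 0.733·2.78·0.4703/1.19e-05 = 8.053e+04.
ε/D_h = 6.3e-05/0.4703 = 0.000134; Haaland gives 1/√f = -1.8 log₁₀[1.18e-05+8.57e-05] = 7.22, so f = 0.01918.
ΔP = f(L/D_h)(ρV²/2) = 0.01918·13.2/0.4703·2.832 = 1.525 Pa.

ΔP ≈ 1.53 Pa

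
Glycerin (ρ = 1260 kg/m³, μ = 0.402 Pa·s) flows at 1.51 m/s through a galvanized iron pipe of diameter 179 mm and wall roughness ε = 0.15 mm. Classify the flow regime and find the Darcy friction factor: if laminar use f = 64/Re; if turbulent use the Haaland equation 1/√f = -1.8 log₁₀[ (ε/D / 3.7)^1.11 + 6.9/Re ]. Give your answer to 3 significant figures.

f ≈ 0.0755

Re = ρVD/μ = 1260·1.51·0.179/0.402 = 847.2.
Re < 2300 → laminar, so f = 64/Re = 0.07554 (roughness is irrelevant in laminar flow).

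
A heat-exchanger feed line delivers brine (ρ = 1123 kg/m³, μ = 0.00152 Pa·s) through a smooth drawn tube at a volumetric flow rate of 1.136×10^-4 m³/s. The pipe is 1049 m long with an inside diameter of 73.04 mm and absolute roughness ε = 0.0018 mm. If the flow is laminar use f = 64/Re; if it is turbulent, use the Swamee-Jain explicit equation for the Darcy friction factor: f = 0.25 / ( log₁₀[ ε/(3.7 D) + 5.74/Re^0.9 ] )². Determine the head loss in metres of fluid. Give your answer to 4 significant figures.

Cross-sectional area A = πD²/4 = π(0.07304)²/4 = 0.00419 m²; mean velocity V = Q/A = 0.0001136/0.00419 = 0.02711 m/s.
Reynolds number Re = ρVD/μ = 1123 · 0.02711 · 0.07304 / 0.00152 = 1463.
Re < 2300 → laminar flow, so f = 64/Re = 64/1463 = 0.04374 (the turbulent correlation is not needed).
Darcy-Weisbach: ΔP = f(L/D)(ρV²/2) = 0.04374·(1049/0.07304)·(1123·0.02711²/2) = 0.04374·1.436e+04·0.4127 = 259.3 Pa.
Head loss h_f = ΔP/(ρg) = 259.3/(1123·9.81) = 0.02354 m.

h_f ≈ 0.02354 m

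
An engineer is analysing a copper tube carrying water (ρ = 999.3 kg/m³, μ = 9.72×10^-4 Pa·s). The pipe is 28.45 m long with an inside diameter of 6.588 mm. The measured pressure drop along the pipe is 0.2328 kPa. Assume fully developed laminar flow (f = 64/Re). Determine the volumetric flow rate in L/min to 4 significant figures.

For laminar flow, f = 64/Re with Re = ρVD/μ, so Darcy-Weisbach reduces to ΔP = 32μLV/D². Solving for V: V = ΔP·D²/(32μL) = 232.8·(0.006588)²/(32·0.000972·28.45) = 0.01142 m/s.
Check: Re = ρVD/μ = 999.3·0.01142·0.006588/0.000972 = 77.33 < 2300, so the laminar assumption holds.
Q = V·A = 0.01142·(π/4·0.006588²) = 3.892e-07 m³/s = 0.02335 L/min.

Q ≈ 0.02335 L/min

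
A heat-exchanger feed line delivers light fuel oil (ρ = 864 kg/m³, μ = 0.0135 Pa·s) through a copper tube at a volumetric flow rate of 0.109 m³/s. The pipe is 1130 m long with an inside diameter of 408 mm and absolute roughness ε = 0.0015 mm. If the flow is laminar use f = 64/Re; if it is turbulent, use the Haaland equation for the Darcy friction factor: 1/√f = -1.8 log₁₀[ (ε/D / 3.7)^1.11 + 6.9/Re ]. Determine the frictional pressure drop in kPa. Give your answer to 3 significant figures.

Cross-sectional area A = πD²/4 = π(0.408)²/4 = 0.1307 m²; mean velocity V = Q/A = 0.109/0.1307 = 0.8337 m/s.
Reynolds number Re = ρVD/μ = 864 · 0.8337 · 0.408 / 0.0135 = 2.177e+04.
Re > 4000 → turbulent. Relative roughness ε/D = 1.5e-06/0.408 = 3.68e-06. Haaland: 1/√f = -1.8 log₁₀[(3.68e-06/3.7)^1.11 + 6.9/2.177e+04] = -1.8 log₁₀[2.17e-07 + 0.000317] = 6.298, so f = 0.02521.
Darcy-Weisbach: ΔP = f(L/D)(ρV²/2) = 0.02521·(1130/0.408)·(864·0.8337²/2) = 0.02521·2770·300.3 = 2.097e+04 Pa.
ΔP = 2.097e+04 Pa = 21.0 kPa.

ΔP ≈ 21.0 kPa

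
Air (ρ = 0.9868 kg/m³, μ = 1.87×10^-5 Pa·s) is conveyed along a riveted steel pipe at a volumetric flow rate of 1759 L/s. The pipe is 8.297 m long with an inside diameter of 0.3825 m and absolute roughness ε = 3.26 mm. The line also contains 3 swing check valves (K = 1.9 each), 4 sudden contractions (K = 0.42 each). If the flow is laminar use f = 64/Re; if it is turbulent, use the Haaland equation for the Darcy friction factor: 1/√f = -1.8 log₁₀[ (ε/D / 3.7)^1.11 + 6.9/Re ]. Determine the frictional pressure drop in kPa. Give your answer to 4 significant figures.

Q = 1759 L/s = 1759/1000 = 1.759 m³/s.
Cross-sectional area A = πD²/4 = π(0.3825)²/4 = 0.1149 m²; mean velocity V = Q/A = 1.759/0.1149 = 15.31 m/s.
Reynolds number Re = ρVD/μ = 0.9868 · 15.31 · 0.3825 / 1.87e-05 = 3.09e+05.
Re > 4000 → turbulent. Relative roughness ε/D = 0.00326/0.3825 = 0.00852. Haaland: 1/√f = -1.8 log₁₀[(0.00852/3.7)^1.11 + 6.9/3.09e+05] = -1.8 log₁₀[0.00118 + 2.23e-05] = 5.255, so f = 0.03621.
Total minor-loss coefficient ΣK = 3·1.9 + 4·0.42 = 7.38.
ΔP = [f·L/D + ΣK]·(ρV²/2) = [0.03621·8.297/0.3825 + 7.38]·(0.9868·15.31²/2) = [0.7854 + 7.38]·115.6 = 944.1 Pa.
ΔP = 944.1 Pa = 0.9441 kPa.

ΔP ≈ 0.9441 kPa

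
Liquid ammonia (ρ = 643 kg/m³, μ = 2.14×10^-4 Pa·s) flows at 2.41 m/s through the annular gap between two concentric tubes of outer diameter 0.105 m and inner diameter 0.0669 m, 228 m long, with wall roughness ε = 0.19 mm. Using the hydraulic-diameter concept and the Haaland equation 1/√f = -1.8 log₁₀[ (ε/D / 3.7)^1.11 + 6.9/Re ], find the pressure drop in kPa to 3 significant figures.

Hydraulic diameter D_h = 4A/P = D_o - D_i = 0.105 - 0.0669 = 0.0381 m.
Re = ρVD_h/μ = 643·2.41·0.0381/0.000214 = 2.759e+05.
ε/D_h = 0.00019/0.0381 = 0.00499; Haaland gives 1/√f = -1.8 log₁₀[0.000651+2.5e-05] = 5.706, so f = 0.03072.
ΔP = f(L/D_h)(ρV²/2) = 0.03072·228/0.0381·1867 = 3.433e+05 Pa.
ΔP = 343 kPa.

ΔP ≈ 343 kPa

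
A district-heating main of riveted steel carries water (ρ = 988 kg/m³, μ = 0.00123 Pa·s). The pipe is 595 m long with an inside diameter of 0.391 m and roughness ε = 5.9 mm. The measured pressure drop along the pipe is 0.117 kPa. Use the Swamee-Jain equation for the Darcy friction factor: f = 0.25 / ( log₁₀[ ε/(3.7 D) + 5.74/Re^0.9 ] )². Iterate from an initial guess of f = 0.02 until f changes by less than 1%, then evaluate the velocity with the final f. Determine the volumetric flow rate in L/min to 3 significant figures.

Q ≈ 415 L/min

Rearranging Darcy-Weisbach: V = √(2·ΔP·D/(f·L·ρ)). With ε/D = 0.0059/0.391 = 0.0151, iterate starting from f = 0.02:
  f = 0.02 → V = √(2·117·0.391/(0.02·595·988)) = 0.08822 m/s; Re = ρVD/μ = 2.771e+04; f → 0.04597
  f = 0.04597 → V = 0.05819 m/s; Re = 1.828e+04; f → 0.04692
  f = 0.04692 → V = 0.0576 m/s; Re = 1.809e+04; f → 0.04694
Converged (Δf/f < 1%). With the final f = 0.04694: V = √(2·117·0.391/(0.04694·595·988)) = 0.05758 m/s.
Q = V·A = 0.05758·(π/4·0.391²) = 0.006914 m³/s = 415 L/min.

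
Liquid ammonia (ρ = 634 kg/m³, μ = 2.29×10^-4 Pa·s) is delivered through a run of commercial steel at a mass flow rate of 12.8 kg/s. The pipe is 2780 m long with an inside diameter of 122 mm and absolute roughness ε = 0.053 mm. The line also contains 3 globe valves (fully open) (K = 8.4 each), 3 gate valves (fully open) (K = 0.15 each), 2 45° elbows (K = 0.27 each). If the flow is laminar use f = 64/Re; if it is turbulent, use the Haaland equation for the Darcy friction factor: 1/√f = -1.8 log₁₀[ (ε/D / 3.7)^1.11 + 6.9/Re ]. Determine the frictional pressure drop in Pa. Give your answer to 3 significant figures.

ΔP ≈ 392000 Pa

A = πD²/4 = π(0.122)²/4 = 0.01169 m²; mean velocity V = ṁ/(ρA) = 12.8/(634 · 0.01169) = 1.727 m/s.
Reynolds number Re = ρVD/μ = 634 · 1.727 · 0.122 / 0.000229 = 5.833e+05.
Re > 4000 → turbulent. Relative roughness ε/D = 5.3e-05/0.122 = 0.000434. Haaland: 1/√f = -1.8 log₁₀[(0.000434/3.7)^1.11 + 6.9/5.833e+05] = -1.8 log₁₀[4.34e-05 + 1.18e-05] = 7.664, so f = 0.01702.
Total minor-loss coefficient ΣK = 3·8.4 + 3·0.15 + 2·0.27 = 26.2.
ΔP = [f·L/D + ΣK]·(ρV²/2) = [0.01702·2780/0.122 + 26.2]·(634·1.727²/2) = [387.9 + 26.2]·945.5 = 3.916e+05 Pa.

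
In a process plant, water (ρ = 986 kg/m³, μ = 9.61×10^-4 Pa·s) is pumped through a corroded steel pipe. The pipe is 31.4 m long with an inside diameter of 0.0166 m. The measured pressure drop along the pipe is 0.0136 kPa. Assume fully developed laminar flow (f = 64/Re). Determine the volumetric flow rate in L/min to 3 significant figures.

For laminar flow, f = 64/Re with Re = ρVD/μ, so Darcy-Weisbach reduces to ΔP = 32μLV/D². Solving for V: V = ΔP·D²/(32μL) = 13.6·(0.0166)²/(32·0.000961·31.4) = 0.003881 m/s.
Check: Re = ρVD/μ = 986·0.003881·0.0166/0.000961 = 66.1 < 2300, so the laminar assumption holds.
Q = V·A = 0.003881·(π/4·0.0166²) = 8.4e-07 m³/s = 0.0504 L/min.

Q ≈ 0.0504 L/min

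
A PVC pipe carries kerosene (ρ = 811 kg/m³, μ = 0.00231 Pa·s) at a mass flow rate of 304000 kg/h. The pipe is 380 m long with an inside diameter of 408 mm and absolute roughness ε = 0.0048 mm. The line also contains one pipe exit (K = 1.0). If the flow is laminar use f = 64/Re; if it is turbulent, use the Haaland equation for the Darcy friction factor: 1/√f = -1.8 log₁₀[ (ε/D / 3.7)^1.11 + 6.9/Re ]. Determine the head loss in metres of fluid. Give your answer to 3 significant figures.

h_f ≈ 0.556 m

ṁ = 304000 kg/h = 304000/3600 = 84.44 kg/s.
A = πD²/4 = π(0.408)²/4 = 0.1307 m²; mean velocity V = ṁ/(ρA) = 84.44/(811 · 0.1307) = 0.7964 m/s.
Reynolds number Re = ρVD/μ = 811 · 0.7964 · 0.408 / 0.00231 = 1.141e+05.
Re > 4000 → turbulent. Relative roughness ε/D = 4.8e-06/0.408 = 1.18e-05. Haaland: 1/√f = -1.8 log₁₀[(1.18e-05/3.7)^1.11 + 6.9/1.141e+05] = -1.8 log₁₀[7.9e-07 + 6.05e-05] = 7.583, so f = 0.01739.
Total minor-loss coefficient ΣK = 1·1 = 1.
ΔP = [f·L/D + ΣK]·(ρV²/2) = [0.01739·380/0.408 + 1]·(811·0.7964²/2) = [16.2 + 1]·257.2 = 4423 Pa.
Head loss h_f = ΔP/(ρg) = 4423/(811·9.81) = 0.556 m.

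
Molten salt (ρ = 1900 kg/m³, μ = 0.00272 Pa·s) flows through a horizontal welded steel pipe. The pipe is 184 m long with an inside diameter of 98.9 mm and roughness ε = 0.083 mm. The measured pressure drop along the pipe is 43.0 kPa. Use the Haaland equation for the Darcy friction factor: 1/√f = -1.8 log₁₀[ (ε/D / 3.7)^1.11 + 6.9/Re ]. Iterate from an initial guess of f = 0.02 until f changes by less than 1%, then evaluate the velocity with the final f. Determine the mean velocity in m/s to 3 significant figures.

Rearranging Darcy-Weisbach: V = √(2·ΔP·D/(f·L·ρ)). With ε/D = 8.3e-05/0.0989 = 0.000839, iterate starting from f = 0.02:
  f = 0.02 → V = √(2·4.3e+04·0.0989/(0.02·184·1900)) = 1.103 m/s; Re = ρVD/μ = 7.62e+04; f → 0.02203
  f = 0.02203 → V = 1.051 m/s; Re = 7.26e+04; f → 0.02215
Converged (Δf/f < 1%). With the final f = 0.02215: V = √(2·4.3e+04·0.0989/(0.02215·184·1900)) = 1.048 m/s.

V ≈ 1.05 m/s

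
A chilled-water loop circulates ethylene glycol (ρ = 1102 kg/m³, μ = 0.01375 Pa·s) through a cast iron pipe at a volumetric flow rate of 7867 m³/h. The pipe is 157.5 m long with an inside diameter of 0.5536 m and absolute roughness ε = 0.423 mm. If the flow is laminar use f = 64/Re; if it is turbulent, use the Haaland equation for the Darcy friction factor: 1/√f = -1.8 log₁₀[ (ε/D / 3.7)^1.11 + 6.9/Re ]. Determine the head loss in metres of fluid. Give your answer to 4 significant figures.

h_f ≈ 22.97 m

Q = 7867 m³/h = 7867/3600 = 2.185 m³/s.
Cross-sectional area A = πD²/4 = π(0.5536)²/4 = 0.2407 m²; mean velocity V = Q/A = 2.185/0.2407 = 9.079 m/s.
Reynolds number Re = ρVD/μ = 1102 · 9.079 · 0.5536 / 0.0138 = 4.028e+05.
Re > 4000 → turbulent. Relative roughness ε/D = 0.000423/0.5536 = 0.000764. Haaland: 1/√f = -1.8 log₁₀[(0.000764/3.7)^1.11 + 6.9/4.028e+05] = -1.8 log₁₀[8.12e-05 + 1.71e-05] = 7.213, so f = 0.01922.
Darcy-Weisbach: ΔP = f(L/D)(ρV²/2) = 0.01922·(157.5/0.5536)·(1102·9.079²/2) = 0.01922·284.5·4.542e+04 = 2.483e+05 Pa.
Head loss h_f = ΔP/(ρg) = 2.483e+05/(1102·9.81) = 22.97 m.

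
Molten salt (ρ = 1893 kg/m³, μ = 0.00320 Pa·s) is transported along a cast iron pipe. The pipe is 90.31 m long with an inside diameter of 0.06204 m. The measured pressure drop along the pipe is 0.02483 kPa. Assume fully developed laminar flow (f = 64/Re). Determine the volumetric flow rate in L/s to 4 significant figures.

For laminar flow, f = 64/Re with Re = ρVD/μ, so Darcy-Weisbach reduces to ΔP = 32μLV/D². Solving for V: V = ΔP·D²/(32μL) = 24.83·(0.06204)²/(32·0.0032·90.31) = 0.01033 m/s.
Check: Re = ρVD/μ = 1893·0.01033·0.06204/0.0032 = 379.3 < 2300, so the laminar assumption holds.
Q = V·A = 0.01033·(π/4·0.06204²) = 3.124e-05 m³/s = 0.03124 L/s.

Q ≈ 0.03124 L/s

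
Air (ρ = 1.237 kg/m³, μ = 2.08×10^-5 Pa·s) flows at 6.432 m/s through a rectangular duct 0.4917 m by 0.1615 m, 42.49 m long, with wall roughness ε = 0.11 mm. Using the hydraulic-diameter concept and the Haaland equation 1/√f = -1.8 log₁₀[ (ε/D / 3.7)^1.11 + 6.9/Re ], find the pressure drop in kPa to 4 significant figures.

Hydraulic diameter D_h = 4A/P = 4·(0.4917·0.1615)/(2·(0.4917+0.1615)) = 0.3176/1.306 = 0.2431 m.
Re = ρVD_h/μ = 1.237·6.432·0.2431/2.08e-05 = 9.301e+04.
ε/D_h = 0.00011/0.2431 = 0.000452; Haaland gives 1/√f = -1.8 log₁₀[4.54e-05+7.42e-05] = 7.06, so f = 0.02006.
ΔP = f(L/D_h)(ρV²/2) = 0.02006·42.49/0.2431·25.59 = 89.71 Pa.
ΔP = 0.08971 kPa.

ΔP ≈ 0.08971 kPa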